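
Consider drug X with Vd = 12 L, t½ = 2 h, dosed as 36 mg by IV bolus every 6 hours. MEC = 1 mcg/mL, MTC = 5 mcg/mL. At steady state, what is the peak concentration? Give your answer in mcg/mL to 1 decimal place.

3.4 mcg/mL

The dosing interval is 3 half-lives, so f = 2^(−3) = 0.125.
At steady state, R = 1/(1 − 0.125) = 8/7.
Single-dose peak C₀ = D/Vd = 36/12 = 3 mcg/mL.
Steady-state peak Cmax,ss = C₀·R = 3 × 8/7 ≈ 3.429 mcg/mL.
Peak 3.4 mcg/mL vs MTC 5 mcg/mL: below toxic threshold.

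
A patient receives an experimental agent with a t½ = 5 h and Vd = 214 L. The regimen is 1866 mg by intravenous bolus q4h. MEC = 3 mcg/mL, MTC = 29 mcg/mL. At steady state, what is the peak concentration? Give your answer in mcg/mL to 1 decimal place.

20.5 mcg/mL

τ/t½ = 4/5 ≈ 0.8, so fraction remaining f = (1/2)^(4/5) ≈ 0.5743.
At steady state, accumulation factor R = 1/(1 − e^(−kτ)) ≈ 2.3491.
Single-dose peak C₀ = D/Vd = 1866/214 ≈ 8.720 mcg/mL.
Cmax,ss = C₀/(1 − f) ≈ 8.720/0.4257 ≈ 20.484 mcg/mL.
Peak 20.5 mcg/mL vs MTC 29 mcg/mL: below toxic threshold.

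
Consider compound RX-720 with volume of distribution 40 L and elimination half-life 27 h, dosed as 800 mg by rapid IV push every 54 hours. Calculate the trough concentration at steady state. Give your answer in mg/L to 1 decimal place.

6.7 mg/L

The dosing interval is 2 half-lives, so f = 2^(−2) = 0.25.
At steady state, R = 1/(1 − 0.25) = 4/3.
Single-dose peak C₀ = D/Vd = 800/40 = 20 mg/L.
Steady-state peak Cmax,ss = C₀·R = 20 × 4/3 ≈ 26.667 mg/L.
Steady-state trough Cmin,ss = Cmax,ss·f ≈ 26.667 × 0.25 ≈ 6.667 mg/L.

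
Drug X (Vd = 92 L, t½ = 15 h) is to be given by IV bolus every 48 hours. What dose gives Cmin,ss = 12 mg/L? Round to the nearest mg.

τ/t½ = 48/15 ≈ 3.2, so f = (1/2)^(48/15) ≈ 0.108819.
Cmin,ss = (D/Vd)·f/(1−f), so D = Cmin,ss·Vd·(1−f)/f.
D = 12 × 92 × (1−f)/f ≈ 12 × 92 × 8.18957 ≈ 9041.29 mg.

9041 mg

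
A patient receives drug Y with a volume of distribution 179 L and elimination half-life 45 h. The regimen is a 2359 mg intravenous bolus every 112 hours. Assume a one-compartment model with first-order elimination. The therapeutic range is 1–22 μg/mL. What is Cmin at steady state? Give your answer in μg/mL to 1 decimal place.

Over one 112-h interval, 112/45 ≈ 2.4889 half-lives elapse, leaving f ≈ 0.1781 of each dose.
Single-dose peak C₀ = D/Vd = 2359/179 ≈ 13.179 μg/mL.
Steady-state trough Cmin,ss = C₀·f/(1−f) ≈ 13.179 × 0.1781/0.8219 ≈ 2.856 μg/mL.
Trough 2.9 μg/mL vs MEC 1 μg/mL: adequate.

2.9 μg/mL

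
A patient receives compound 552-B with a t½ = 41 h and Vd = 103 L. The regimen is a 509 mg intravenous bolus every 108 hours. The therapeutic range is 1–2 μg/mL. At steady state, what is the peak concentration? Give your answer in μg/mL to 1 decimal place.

5.9 μg/mL

τ/t½ = 108/41 ≈ 2.6341, so fraction remaining f = (1/2)^(108/41) ≈ 0.1611.
Accumulation ratio R = 1/(1 − f) ≈ 1/0.8389 ≈ 1.1920.
Each bolus raises the concentration by D/Vd = 509/103 ≈ 4.942 μg/mL.
Steady-state peak Cmax,ss = C₀·R ≈ 4.942 × 1.1920 ≈ 5.891 μg/mL.
Peak 5.9 μg/mL vs MTC 2 μg/mL: exceeds toxic threshold.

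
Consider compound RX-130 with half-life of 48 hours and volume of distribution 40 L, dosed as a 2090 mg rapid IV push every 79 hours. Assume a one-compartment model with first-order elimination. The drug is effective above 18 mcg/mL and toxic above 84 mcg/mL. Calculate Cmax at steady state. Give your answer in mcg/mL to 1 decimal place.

76.8 mcg/mL

Over one 79-h interval, 79/48 ≈ 1.6458 half-lives elapse, leaving f ≈ 0.3196 of each dose.
At steady state, accumulation factor R = 1/(1 − e^(−kτ)) ≈ 1.4697.
Single-dose peak C₀ = D/Vd = 2090/40 ≈ 52.250 mcg/mL.
Steady-state peak Cmax,ss = C₀·R ≈ 52.250 × 1.4697 ≈ 76.792 mcg/mL.
Peak 76.8 mcg/mL vs MTC 84 mcg/mL: below toxic threshold.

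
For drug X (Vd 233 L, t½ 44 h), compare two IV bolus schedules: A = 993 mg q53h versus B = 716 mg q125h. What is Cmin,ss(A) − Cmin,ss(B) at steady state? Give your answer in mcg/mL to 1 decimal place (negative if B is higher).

Regimen A: f = (1/2)^(53/44) ≈ 0.4339; Cmin,ss = (993/233)·f/(1−f) ≈ 3.267 mcg/mL.
Regimen B: f = (1/2)^(125/44) ≈ 0.1396; Cmin,ss = (716/233)·f/(1−f) ≈ 0.499 mcg/mL.
Difference ≈ 3.267 − 0.499 ≈ 2.768 mcg/mL.

2.8 mcg/mL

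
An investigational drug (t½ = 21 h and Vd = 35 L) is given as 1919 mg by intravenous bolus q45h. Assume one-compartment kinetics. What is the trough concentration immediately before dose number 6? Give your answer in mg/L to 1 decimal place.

16.0 mg/L

f = (1/2)^(τ/t½) = (1/2)^(45/21) ≈ 0.2264.
C₀ = D/Vd = 1919/35 ≈ 54.829 mg/L.
Before the 6th dose, 5 doses have been given. Superposition: Cmin = C₀·(f + f² + … + f^5).
≈ 54.829 × (0.2264 + 0.0513 + 0.0116 + 0.0026 + 0.0006) ≈ 54.829 × 0.2925 ≈ 16.037 mg/L.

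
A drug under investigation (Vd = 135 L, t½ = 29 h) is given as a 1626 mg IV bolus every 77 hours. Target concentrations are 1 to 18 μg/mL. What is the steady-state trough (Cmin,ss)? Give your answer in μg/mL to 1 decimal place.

2.3 μg/mL

Over one 77-h interval, 77/29 ≈ 2.6552 half-lives elapse, leaving f ≈ 0.1587 of each dose.
Single-dose peak C₀ = D/Vd = 1626/135 ≈ 12.044 μg/mL.
Steady-state trough Cmin,ss = C₀·f/(1−f) ≈ 12.044 × 0.1587/0.8413 ≈ 2.272 μg/mL.
Trough 2.3 μg/mL vs MEC 1 μg/mL: adequate.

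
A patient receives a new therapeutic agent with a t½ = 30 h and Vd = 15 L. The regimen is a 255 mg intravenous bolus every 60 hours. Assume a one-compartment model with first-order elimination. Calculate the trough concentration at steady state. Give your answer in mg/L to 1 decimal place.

5.7 mg/L

The dosing interval is 2 half-lives, so f = 2^(−2) = 0.25.
Accumulation ratio R = 1/(1 − f) = 1/0.75 = 4/3.
Single-dose peak C₀ = D/Vd = 255/15 = 17 mg/L.
Steady-state peak Cmax,ss = C₀·R = 17 × 4/3 ≈ 22.667 mg/L.
Steady-state trough Cmin,ss = Cmax,ss·f ≈ 22.667 × 0.25 ≈ 5.667 mg/L.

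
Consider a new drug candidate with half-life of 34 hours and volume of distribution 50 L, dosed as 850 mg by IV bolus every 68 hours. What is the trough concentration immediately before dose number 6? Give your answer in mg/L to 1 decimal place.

f = (1/2)^(τ/t½) = (1/2)^(68/34) ≈ 0.2500.
C₀ = D/Vd = 850/50 ≈ 17.000 mg/L.
Before the 6th dose, 5 doses have been given. Superposition: Cmin = C₀·(f + f² + … + f^5).
≈ 17.000 × (0.2500 + 0.0625 + 0.0156 + 0.0039 + 0.0010) ≈ 17.000 × 0.3330 ≈ 5.661 mg/L.

5.7 mg/L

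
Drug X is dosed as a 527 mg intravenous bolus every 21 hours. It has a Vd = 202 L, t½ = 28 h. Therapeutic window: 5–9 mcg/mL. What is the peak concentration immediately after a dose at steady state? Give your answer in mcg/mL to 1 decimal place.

6.4 mcg/mL

Over one 21-h interval, 21/28 ≈ 0.75 half-lives elapse, leaving f ≈ 0.5946 of each dose.
Accumulation ratio R = 1/(1 − f) ≈ 1/0.4054 ≈ 2.4667.
Each bolus raises the concentration by D/Vd = 527/202 ≈ 2.609 mcg/mL.
Steady-state peak Cmax,ss = C₀·R ≈ 2.609 × 2.4667 ≈ 6.436 mcg/mL.
Peak 6.4 mcg/mL vs MTC 9 mcg/mL: below toxic threshold.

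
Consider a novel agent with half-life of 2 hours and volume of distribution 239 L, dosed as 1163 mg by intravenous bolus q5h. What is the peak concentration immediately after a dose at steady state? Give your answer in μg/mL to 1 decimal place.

5.9 μg/mL

k = ln2/t½ = ln2/2 ≈ 0.346574 h⁻¹; fraction remaining f = e^(−kτ) = e^(−0.346574×5) ≈ 0.1768.
At steady state, accumulation factor R = 1/(1 − e^(−kτ)) ≈ 1.2148.
Each bolus raises the concentration by D/Vd = 1163/239 ≈ 4.866 μg/mL.
Steady-state peak Cmax,ss = C₀·R ≈ 4.866 × 1.2148 ≈ 5.911 μg/mL.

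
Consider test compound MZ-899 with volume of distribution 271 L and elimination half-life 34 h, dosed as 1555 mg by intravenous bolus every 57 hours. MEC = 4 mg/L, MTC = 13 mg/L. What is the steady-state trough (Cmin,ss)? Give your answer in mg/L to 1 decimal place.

2.6 mg/L

τ/t½ = 57/34 ≈ 1.6765, so fraction remaining f = (1/2)^(57/34) ≈ 0.3128.
Accumulation ratio R = 1/(1 − f) ≈ 1/0.6872 ≈ 1.4552.
Single-dose peak C₀ = D/Vd = 1555/271 ≈ 5.738 mg/L.
Steady-state peak Cmax,ss = C₀·R ≈ 5.738 × 1.4552 ≈ 8.350 mg/L.
One interval later, Cmin,ss = Cmax,ss·e^(−kτ) ≈ 8.350 × 0.3128 ≈ 2.612 mg/L.
Trough 2.6 mg/L vs MEC 4 mg/L: subtherapeutic.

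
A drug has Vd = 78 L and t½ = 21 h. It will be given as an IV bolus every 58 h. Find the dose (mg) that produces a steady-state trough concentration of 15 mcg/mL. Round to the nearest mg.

6766 mg

τ/t½ = 58/21 ≈ 2.7619, so f = (1/2)^(58/21) ≈ 0.147429.
Cmin,ss = (D/Vd)·f/(1−f), so D = Cmin,ss·Vd·(1−f)/f.
D = 15 × 78 × (1−f)/f ≈ 15 × 78 × 5.78293 ≈ 6766.03 mg.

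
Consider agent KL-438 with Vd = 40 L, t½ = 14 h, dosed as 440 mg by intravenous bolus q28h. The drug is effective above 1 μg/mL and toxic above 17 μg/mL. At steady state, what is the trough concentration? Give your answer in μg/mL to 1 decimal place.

3.7 μg/mL

τ = 28 h = 2 half-lives, so f = (1/2)^2 = 0.25.
Accumulation ratio R = 1/(1 − f) = 1/0.75 = 4/3.
Single-dose peak C₀ = D/Vd = 440/40 = 11 μg/mL.
Steady-state peak Cmax,ss = C₀·R = 11 × 4/3 ≈ 14.667 μg/mL.
Steady-state trough Cmin,ss = Cmax,ss·f ≈ 14.667 × 0.25 ≈ 3.667 μg/mL.
Trough 3.7 μg/mL vs MEC 1 μg/mL: adequate.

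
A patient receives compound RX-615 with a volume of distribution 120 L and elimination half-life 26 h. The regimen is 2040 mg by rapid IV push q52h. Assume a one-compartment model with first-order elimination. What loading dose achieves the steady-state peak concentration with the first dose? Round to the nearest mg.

f = (1/2)^(52/26) ≈ 0.250000; accumulation ratio R = 1/(1−f) ≈ 1.33333.
Loading dose to hit Cmax,ss on first dose: D_load = D_maint·R ≈ 2040 × 1.33333 ≈ 2719.99 mg.

2720 mg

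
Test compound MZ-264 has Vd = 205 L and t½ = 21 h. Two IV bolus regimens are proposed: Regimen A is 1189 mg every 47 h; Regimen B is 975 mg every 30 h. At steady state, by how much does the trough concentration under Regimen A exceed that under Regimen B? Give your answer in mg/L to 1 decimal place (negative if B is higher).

Regimen A: f = (1/2)^(47/21) ≈ 0.2120; Cmin,ss = (1189/205)·f/(1−f) ≈ 1.560 mg/L.
Regimen B: f = (1/2)^(30/21) ≈ 0.3715; Cmin,ss = (975/205)·f/(1−f) ≈ 2.811 mg/L.
Difference ≈ 1.560 − 2.811 ≈ -1.251 mg/L.

-1.3 mg/L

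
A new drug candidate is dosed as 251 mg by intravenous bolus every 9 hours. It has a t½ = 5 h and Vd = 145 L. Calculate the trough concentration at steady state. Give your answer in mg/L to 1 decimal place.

0.7 mg/L

k = ln2/t½ = ln2/5 ≈ 0.138629 h⁻¹; fraction remaining f = e^(−kτ) = e^(−0.138629×9) ≈ 0.2872.
Accumulation ratio R = 1/(1 − f) ≈ 1/0.7128 ≈ 1.4029.
Each bolus raises the concentration by D/Vd = 251/145 ≈ 1.731 mg/L.
Steady-state peak Cmax,ss = C₀·R ≈ 1.731 × 1.4029 ≈ 2.428 mg/L.
One interval later, Cmin,ss = Cmax,ss·e^(−kτ) ≈ 2.428 × 0.2872 ≈ 0.697 mg/L.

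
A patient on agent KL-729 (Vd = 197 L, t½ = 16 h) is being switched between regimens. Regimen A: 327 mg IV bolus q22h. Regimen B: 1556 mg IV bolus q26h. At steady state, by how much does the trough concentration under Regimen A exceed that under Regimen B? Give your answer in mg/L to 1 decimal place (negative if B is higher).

-2.7 mg/L

Regimen A: f = (1/2)^(22/16) ≈ 0.3856; Cmin,ss = (327/197)·f/(1−f) ≈ 1.042 mg/L.
Regimen B: f = (1/2)^(26/16) ≈ 0.3242; Cmin,ss = (1556/197)·f/(1−f) ≈ 3.789 mg/L.
Difference ≈ 1.042 − 3.789 ≈ -2.747 mg/L.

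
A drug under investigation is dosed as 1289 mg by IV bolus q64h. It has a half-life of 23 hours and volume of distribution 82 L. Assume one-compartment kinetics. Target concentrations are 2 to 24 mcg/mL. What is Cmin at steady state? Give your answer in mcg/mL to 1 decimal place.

2.7 mcg/mL

k = ln2/t½ = ln2/23 ≈ 0.030137 h⁻¹; fraction remaining f = e^(−kτ) = e^(−0.030137×64) ≈ 0.1453.
Each bolus raises the concentration by D/Vd = 1289/82 ≈ 15.720 mcg/mL.
Steady-state trough Cmin,ss = C₀·f/(1−f) ≈ 15.720 × 0.1453/0.8547 ≈ 2.672 mcg/mL.
Trough 2.7 mcg/mL vs MEC 2 mcg/mL: adequate.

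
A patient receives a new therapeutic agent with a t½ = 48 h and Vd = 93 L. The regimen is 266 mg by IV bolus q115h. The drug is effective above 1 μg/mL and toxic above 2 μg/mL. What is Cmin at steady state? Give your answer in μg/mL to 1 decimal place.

0.7 μg/mL

Over one 115-h interval, 115/48 ≈ 2.3958 half-lives elapse, leaving f ≈ 0.1900 of each dose.
Accumulation ratio R = 1/(1 − f) ≈ 1/0.8100 ≈ 1.2346.
Single-dose peak C₀ = D/Vd = 266/93 ≈ 2.860 μg/mL.
Cmax,ss = C₀/(1 − f) ≈ 2.860/0.8100 ≈ 3.531 μg/mL.
Steady-state trough Cmin,ss = Cmax,ss·f ≈ 3.531 × 0.1900 ≈ 0.671 μg/mL.
Trough 0.7 μg/mL vs MEC 1 μg/mL: subtherapeutic.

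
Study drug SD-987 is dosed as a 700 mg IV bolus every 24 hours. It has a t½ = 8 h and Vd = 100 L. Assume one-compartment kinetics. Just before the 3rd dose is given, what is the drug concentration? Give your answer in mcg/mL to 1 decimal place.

f = (1/2)^(τ/t½) = (1/2)^(24/8) ≈ 0.1250.
C₀ = D/Vd = 700/100 ≈ 7.000 mcg/mL.
Before the 3rd dose, 2 doses have been given. Superposition: Cmin = C₀·(f + f²).
≈ 7.000 × (0.1250 + 0.0156) ≈ 7.000 × 0.1406 ≈ 0.984 mcg/mL.

1.0 mcg/mL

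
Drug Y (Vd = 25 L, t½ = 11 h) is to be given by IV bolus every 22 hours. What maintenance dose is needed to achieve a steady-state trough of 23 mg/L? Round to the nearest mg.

1725 mg

τ/t½ = 22/11 ≈ 2, so f = (1/2)^(22/11) ≈ 0.250000.
Cmin,ss = (D/Vd)·f/(1−f), so D = Cmin,ss·Vd·(1−f)/f.
D = 23 × 25 × (1−f)/f ≈ 23 × 25 × 3.00000 ≈ 1725.00 mg.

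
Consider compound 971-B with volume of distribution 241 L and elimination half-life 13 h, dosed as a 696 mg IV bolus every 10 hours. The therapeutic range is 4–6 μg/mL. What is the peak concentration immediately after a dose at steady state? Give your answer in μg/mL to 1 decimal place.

k = ln2/t½ = ln2/13 ≈ 0.053319 h⁻¹; fraction remaining f = e^(−kτ) = e^(−0.053319×10) ≈ 0.5867.
At steady state, accumulation factor R = 1/(1 − e^(−kτ)) ≈ 2.4195.
Single-dose peak C₀ = D/Vd = 696/241 ≈ 2.888 μg/mL.
Steady-state peak Cmax,ss = C₀·R ≈ 2.888 × 2.4195 ≈ 6.988 μg/mL.
Peak 7.0 μg/mL vs MTC 6 μg/mL: exceeds toxic threshold.

7.0 μg/mL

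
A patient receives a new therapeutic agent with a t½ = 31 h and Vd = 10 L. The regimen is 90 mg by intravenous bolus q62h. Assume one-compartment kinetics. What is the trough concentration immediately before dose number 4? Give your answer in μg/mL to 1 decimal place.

f = (1/2)^(τ/t½) = (1/2)^(62/31) ≈ 0.2500.
C₀ = D/Vd = 90/10 ≈ 9.000 μg/mL.
Before the 4th dose, 3 doses have been given. Superposition: Cmin = C₀·(f + f² + … + f^3).
≈ 9.000 × (0.2500 + 0.0625 + 0.0156) ≈ 9.000 × 0.3281 ≈ 2.953 μg/mL.

3.0 μg/mL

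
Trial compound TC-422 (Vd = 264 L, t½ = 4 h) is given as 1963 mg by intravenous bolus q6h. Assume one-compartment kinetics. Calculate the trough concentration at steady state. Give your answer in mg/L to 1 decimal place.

τ/t½ = 6/4 ≈ 1.5, so fraction remaining f = (1/2)^(6/4) ≈ 0.3536.
At steady state, accumulation factor R = 1/(1 − e^(−kτ)) ≈ 1.5470.
Each bolus raises the concentration by D/Vd = 1963/264 ≈ 7.436 mg/L.
Cmax,ss = C₀/(1 − f) ≈ 7.436/0.6464 ≈ 11.504 mg/L.
One interval later, Cmin,ss = Cmax,ss·e^(−kτ) ≈ 11.504 × 0.3536 ≈ 4.068 mg/L.

4.1 mg/L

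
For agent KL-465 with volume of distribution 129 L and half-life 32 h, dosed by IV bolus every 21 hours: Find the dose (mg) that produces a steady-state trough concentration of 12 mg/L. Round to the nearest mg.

892 mg

τ/t½ = 21/32 ≈ 0.65625, so f = (1/2)^(21/32) ≈ 0.634525.
Cmin,ss = (D/Vd)·f/(1−f), so D = Cmin,ss·Vd·(1−f)/f.
D = 12 × 129 × (1−f)/f ≈ 12 × 129 × 0.57598 ≈ 891.62 mg.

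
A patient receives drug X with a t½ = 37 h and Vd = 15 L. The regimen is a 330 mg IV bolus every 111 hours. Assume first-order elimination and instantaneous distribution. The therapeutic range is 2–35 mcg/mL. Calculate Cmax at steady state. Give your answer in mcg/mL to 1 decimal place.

25.1 mcg/mL

The dosing interval is 3 half-lives, so f = 2^(−3) = 0.125.
At steady state, R = 1/(1 − 0.125) = 8/7.
Single-dose peak C₀ = D/Vd = 330/15 = 22 mcg/mL.
Steady-state peak Cmax,ss = C₀·R = 22 × 8/7 ≈ 25.143 mcg/mL.
Peak 25.1 mcg/mL vs MTC 35 mcg/mL: below toxic threshold.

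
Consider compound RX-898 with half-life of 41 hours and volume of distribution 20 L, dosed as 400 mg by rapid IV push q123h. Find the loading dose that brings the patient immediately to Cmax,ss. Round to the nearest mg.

f = (1/2)^(123/41) ≈ 0.125000; accumulation ratio R = 1/(1−f) ≈ 1.14286.
Loading dose to hit Cmax,ss on first dose: D_load = D_maint·R ≈ 400 × 1.14286 ≈ 457.14 mg.

457 mg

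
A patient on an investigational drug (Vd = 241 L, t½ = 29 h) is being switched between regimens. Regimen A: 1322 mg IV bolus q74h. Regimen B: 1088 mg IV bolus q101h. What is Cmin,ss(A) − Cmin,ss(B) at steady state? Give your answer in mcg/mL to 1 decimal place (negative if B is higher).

Regimen A: f = (1/2)^(74/29) ≈ 0.1706; Cmin,ss = (1322/241)·f/(1−f) ≈ 1.128 mcg/mL.
Regimen B: f = (1/2)^(101/29) ≈ 0.0895; Cmin,ss = (1088/241)·f/(1−f) ≈ 0.444 mcg/mL.
Difference ≈ 1.128 − 0.444 ≈ 0.684 mcg/mL.

0.7 mcg/mL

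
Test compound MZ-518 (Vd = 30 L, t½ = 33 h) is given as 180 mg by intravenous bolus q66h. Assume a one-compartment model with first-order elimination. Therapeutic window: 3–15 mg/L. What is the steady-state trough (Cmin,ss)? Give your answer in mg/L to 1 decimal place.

The dosing interval is 2 half-lives, so f = 2^(−2) = 0.25.
Accumulation ratio R = 1/(1 − f) = 1/0.75 = 4/3.
Single-dose peak C₀ = D/Vd = 180/30 = 6 mg/L.
Steady-state peak Cmax,ss = C₀·R = 6 × 4/3 ≈ 8.000 mg/L.
Steady-state trough Cmin,ss = Cmax,ss·f ≈ 8.000 × 0.25 ≈ 2.000 mg/L.
Trough 2.0 mg/L vs MEC 3 mg/L: subtherapeutic.

2.0 mg/L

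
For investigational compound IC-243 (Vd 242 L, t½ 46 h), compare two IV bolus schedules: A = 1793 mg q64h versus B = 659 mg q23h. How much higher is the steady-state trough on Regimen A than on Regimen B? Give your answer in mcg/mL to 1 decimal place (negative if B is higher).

Regimen A: f = (1/2)^(64/46) ≈ 0.3812; Cmin,ss = (1793/242)·f/(1−f) ≈ 4.564 mcg/mL.
Regimen B: f = (1/2)^(23/46) ≈ 0.7071; Cmin,ss = (659/242)·f/(1−f) ≈ 6.574 mcg/mL.
Difference ≈ 4.564 − 6.574 ≈ -2.010 mcg/mL.

-2.0 mcg/mL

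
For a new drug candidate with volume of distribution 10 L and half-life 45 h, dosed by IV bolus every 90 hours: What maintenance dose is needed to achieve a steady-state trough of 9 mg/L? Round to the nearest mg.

270 mg

τ/t½ = 90/45 ≈ 2, so f = (1/2)^(90/45) ≈ 0.250000.
Cmin,ss = (D/Vd)·f/(1−f), so D = Cmin,ss·Vd·(1−f)/f.
D = 9 × 10 × (1−f)/f ≈ 9 × 10 × 3.00000 ≈ 270.00 mg.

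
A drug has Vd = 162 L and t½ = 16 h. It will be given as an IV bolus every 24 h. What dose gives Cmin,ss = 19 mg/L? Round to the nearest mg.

τ/t½ = 24/16 ≈ 1.5, so f = (1/2)^(24/16) ≈ 0.353553.
Cmin,ss = (D/Vd)·f/(1−f), so D = Cmin,ss·Vd·(1−f)/f.
D = 19 × 162 × (1−f)/f ≈ 19 × 162 × 1.82843 ≈ 5627.91 mg.

5628 mg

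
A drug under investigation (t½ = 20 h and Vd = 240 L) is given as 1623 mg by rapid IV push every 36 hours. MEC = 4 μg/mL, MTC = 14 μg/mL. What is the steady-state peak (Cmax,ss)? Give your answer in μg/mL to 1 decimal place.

9.5 μg/mL

Over one 36-h interval, 36/20 ≈ 1.8 half-lives elapse, leaving f ≈ 0.2872 of each dose.
Accumulation ratio R = 1/(1 − f) ≈ 1/0.7128 ≈ 1.4029.
Each bolus raises the concentration by D/Vd = 1623/240 ≈ 6.763 μg/mL.
Steady-state peak Cmax,ss = C₀·R ≈ 6.763 × 1.4029 ≈ 9.488 μg/mL.
Peak 9.5 μg/mL vs MTC 14 μg/mL: below toxic threshold.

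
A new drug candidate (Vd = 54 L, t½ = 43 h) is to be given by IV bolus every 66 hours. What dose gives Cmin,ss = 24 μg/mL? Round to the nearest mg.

τ/t½ = 66/43 ≈ 1.5349, so f = (1/2)^(66/43) ≈ 0.345107.
Cmin,ss = (D/Vd)·f/(1−f), so D = Cmin,ss·Vd·(1−f)/f.
D = 24 × 54 × (1−f)/f ≈ 24 × 54 × 1.89765 ≈ 2459.35 mg.

2459 mg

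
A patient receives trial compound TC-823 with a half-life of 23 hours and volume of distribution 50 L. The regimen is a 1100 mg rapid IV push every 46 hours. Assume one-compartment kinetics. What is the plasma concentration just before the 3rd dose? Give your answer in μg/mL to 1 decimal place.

f = (1/2)^(τ/t½) = (1/2)^(46/23) ≈ 0.2500.
C₀ = D/Vd = 1100/50 ≈ 22.000 μg/mL.
Before the 3rd dose, 2 doses have been given. Superposition: Cmin = C₀·(f + f²).
≈ 22.000 × (0.2500 + 0.0625) ≈ 22.000 × 0.3125 ≈ 6.875 μg/mL.

6.9 μg/mL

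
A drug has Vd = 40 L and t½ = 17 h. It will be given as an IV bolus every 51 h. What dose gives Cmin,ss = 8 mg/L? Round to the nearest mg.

2240 mg

τ/t½ = 51/17 ≈ 3, so f = (1/2)^(51/17) ≈ 0.125000.
Cmin,ss = (D/Vd)·f/(1−f), so D = Cmin,ss·Vd·(1−f)/f.
D = 8 × 40 × (1−f)/f ≈ 8 × 40 × 7.00000 ≈ 2240.00 mg.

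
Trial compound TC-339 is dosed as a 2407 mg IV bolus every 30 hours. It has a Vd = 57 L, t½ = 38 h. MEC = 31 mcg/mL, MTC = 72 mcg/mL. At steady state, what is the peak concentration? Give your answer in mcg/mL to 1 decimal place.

100.2 mcg/mL

Over one 30-h interval, 30/38 ≈ 0.78947 half-lives elapse, leaving f ≈ 0.5786 of each dose.
At steady state, accumulation factor R = 1/(1 − e^(−kτ)) ≈ 2.3730.
Each bolus raises the concentration by D/Vd = 2407/57 ≈ 42.228 mcg/mL.
Cmax,ss = C₀/(1 − f) ≈ 42.228/0.4214 ≈ 100.209 mcg/mL.
Peak 100.2 mcg/mL vs MTC 72 mcg/mL: exceeds toxic threshold.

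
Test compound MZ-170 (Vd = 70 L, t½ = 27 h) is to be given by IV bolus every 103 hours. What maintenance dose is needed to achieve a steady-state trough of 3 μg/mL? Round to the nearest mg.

2745 mg

τ/t½ = 103/27 ≈ 3.8148, so f = (1/2)^(103/27) ≈ 0.071060.
Cmin,ss = (D/Vd)·f/(1−f), so D = Cmin,ss·Vd·(1−f)/f.
D = 3 × 70 × (1−f)/f ≈ 3 × 70 × 13.07261 ≈ 2745.25 mg.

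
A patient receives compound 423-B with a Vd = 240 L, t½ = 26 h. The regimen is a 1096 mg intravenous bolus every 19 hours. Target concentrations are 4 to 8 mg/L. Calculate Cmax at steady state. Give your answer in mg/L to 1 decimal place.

11.5 mg/L

k = ln2/t½ = ln2/26 ≈ 0.026660 h⁻¹; fraction remaining f = e^(−kτ) = e^(−0.026660×19) ≈ 0.6026.
Accumulation ratio R = 1/(1 − f) ≈ 1/0.3974 ≈ 2.5164.
Single-dose peak C₀ = D/Vd = 1096/240 ≈ 4.567 mg/L.
Cmax,ss = C₀/(1 − f) ≈ 4.567/0.3974 ≈ 11.492 mg/L.
Peak 11.5 mg/L vs MTC 8 mg/L: exceeds toxic threshold.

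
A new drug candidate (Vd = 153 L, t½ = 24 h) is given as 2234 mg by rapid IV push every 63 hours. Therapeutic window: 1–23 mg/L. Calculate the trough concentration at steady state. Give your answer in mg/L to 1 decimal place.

2.8 mg/L

τ/t½ = 63/24 ≈ 2.625, so fraction remaining f = (1/2)^(63/24) ≈ 0.1621.
Accumulation ratio R = 1/(1 − f) ≈ 1/0.8379 ≈ 1.1935.
Each bolus raises the concentration by D/Vd = 2234/153 ≈ 14.601 mg/L.
Cmax,ss = C₀/(1 − f) ≈ 14.601/0.8379 ≈ 17.426 mg/L.
One interval later, Cmin,ss = Cmax,ss·e^(−kτ) ≈ 17.426 × 0.1621 ≈ 2.825 mg/L.
Trough 2.8 mg/L vs MEC 1 mg/L: adequate.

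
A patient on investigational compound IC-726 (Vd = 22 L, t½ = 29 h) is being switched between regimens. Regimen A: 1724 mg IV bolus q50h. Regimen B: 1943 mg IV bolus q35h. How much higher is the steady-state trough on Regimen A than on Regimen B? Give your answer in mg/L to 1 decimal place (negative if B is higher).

Regimen A: f = (1/2)^(50/29) ≈ 0.3027; Cmin,ss = (1724/22)·f/(1−f) ≈ 34.018 mg/L.
Regimen B: f = (1/2)^(35/29) ≈ 0.4332; Cmin,ss = (1943/22)·f/(1−f) ≈ 67.501 mg/L.
Difference ≈ 34.018 − 67.501 ≈ -33.483 mg/L.

-33.5 mg/L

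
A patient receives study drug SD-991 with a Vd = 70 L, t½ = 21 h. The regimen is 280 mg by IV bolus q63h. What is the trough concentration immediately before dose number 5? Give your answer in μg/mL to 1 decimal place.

f = (1/2)^(τ/t½) = (1/2)^(63/21) ≈ 0.1250.
C₀ = D/Vd = 280/70 ≈ 4.000 μg/mL.
Before the 5th dose, 4 doses have been given. Superposition: Cmin = C₀·(f + f² + … + f^4).
≈ 4.000 × (0.1250 + 0.0156 + 0.0020 + 0.0002) ≈ 4.000 × 0.1428 ≈ 0.571 μg/mL.

0.6 μg/mL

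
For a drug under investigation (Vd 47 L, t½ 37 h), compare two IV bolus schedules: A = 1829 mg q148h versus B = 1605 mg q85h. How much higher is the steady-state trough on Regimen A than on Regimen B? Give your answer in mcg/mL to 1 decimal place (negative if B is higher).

Regimen A: f = (1/2)^(148/37) ≈ 0.0625; Cmin,ss = (1829/47)·f/(1−f) ≈ 2.594 mcg/mL.
Regimen B: f = (1/2)^(85/37) ≈ 0.2034; Cmin,ss = (1605/47)·f/(1−f) ≈ 8.719 mcg/mL.
Difference ≈ 2.594 − 8.719 ≈ -6.125 mcg/mL.

-6.1 mcg/mL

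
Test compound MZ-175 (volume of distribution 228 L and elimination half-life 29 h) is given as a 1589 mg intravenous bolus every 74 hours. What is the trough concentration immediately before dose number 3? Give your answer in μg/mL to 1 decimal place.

f = (1/2)^(τ/t½) = (1/2)^(74/29) ≈ 0.1706.
C₀ = D/Vd = 1589/228 ≈ 6.969 μg/mL.
Before the 3rd dose, 2 doses have been given. Superposition: Cmin = C₀·(f + f²).
≈ 6.969 × (0.1706 + 0.0291) ≈ 6.969 × 0.1997 ≈ 1.392 μg/mL.

1.4 μg/mL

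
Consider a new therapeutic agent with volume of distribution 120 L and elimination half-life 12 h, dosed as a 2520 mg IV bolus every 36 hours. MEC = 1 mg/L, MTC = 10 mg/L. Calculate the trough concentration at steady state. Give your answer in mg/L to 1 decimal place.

3.0 mg/L

The dosing interval is 3 half-lives, so f = 2^(−3) = 0.125.
Accumulation ratio R = 1/(1 − f) = 1/0.875 = 8/7.
Single-dose peak C₀ = D/Vd = 2520/120 = 21 mg/L.
Steady-state peak Cmax,ss = C₀·R = 21 × 8/7 ≈ 24.000 mg/L.
Steady-state trough Cmin,ss = Cmax,ss·f ≈ 24.000 × 0.125 ≈ 3.000 mg/L.
Trough 3.0 mg/L vs MEC 1 mg/L: adequate.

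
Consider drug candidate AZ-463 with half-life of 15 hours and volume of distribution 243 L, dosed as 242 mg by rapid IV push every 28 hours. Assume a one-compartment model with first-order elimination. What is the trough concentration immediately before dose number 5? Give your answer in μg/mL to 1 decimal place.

f = (1/2)^(τ/t½) = (1/2)^(28/15) ≈ 0.2742.
C₀ = D/Vd = 242/243 ≈ 0.996 μg/mL.
Before the 5th dose, 4 doses have been given. Superposition: Cmin = C₀·(f + f² + … + f^4).
≈ 0.996 × (0.2742 + 0.0752 + 0.0206 + 0.0057) ≈ 0.996 × 0.3757 ≈ 0.374 μg/mL.

0.4 μg/mL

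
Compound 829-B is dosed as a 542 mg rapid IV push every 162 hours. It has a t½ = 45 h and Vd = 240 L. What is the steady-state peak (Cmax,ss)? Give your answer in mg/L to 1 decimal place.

2.5 mg/L

k = ln2/t½ = ln2/45 ≈ 0.015403 h⁻¹; fraction remaining f = e^(−kτ) = e^(−0.015403×162) ≈ 0.0825.
Accumulation ratio R = 1/(1 − f) ≈ 1/0.9175 ≈ 1.0899.
Single-dose peak C₀ = D/Vd = 542/240 ≈ 2.258 mg/L.
Cmax,ss = C₀/(1 − f) ≈ 2.258/0.9175 ≈ 2.461 mg/L.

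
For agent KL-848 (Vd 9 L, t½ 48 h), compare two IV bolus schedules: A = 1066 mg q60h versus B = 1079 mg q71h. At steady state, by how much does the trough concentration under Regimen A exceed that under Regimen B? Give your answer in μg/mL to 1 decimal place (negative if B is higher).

18.9 μg/mL

Regimen A: f = (1/2)^(60/48) ≈ 0.4204; Cmin,ss = (1066/9)·f/(1−f) ≈ 85.911 μg/mL.
Regimen B: f = (1/2)^(71/48) ≈ 0.3587; Cmin,ss = (1079/9)·f/(1−f) ≈ 67.058 μg/mL.
Difference ≈ 85.911 − 67.058 ≈ 18.853 μg/mL.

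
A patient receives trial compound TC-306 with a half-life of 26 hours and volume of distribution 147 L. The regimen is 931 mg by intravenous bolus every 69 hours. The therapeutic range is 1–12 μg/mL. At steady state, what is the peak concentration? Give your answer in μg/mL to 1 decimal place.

Over one 69-h interval, 69/26 ≈ 2.6538 half-lives elapse, leaving f ≈ 0.1589 of each dose.
At steady state, accumulation factor R = 1/(1 − e^(−kτ)) ≈ 1.1889.
Single-dose peak C₀ = D/Vd = 931/147 ≈ 6.333 μg/mL.
Cmax,ss = C₀/(1 − f) ≈ 6.333/0.8411 ≈ 7.529 μg/mL.
Peak 7.5 μg/mL vs MTC 12 μg/mL: below toxic threshold.

7.5 μg/mL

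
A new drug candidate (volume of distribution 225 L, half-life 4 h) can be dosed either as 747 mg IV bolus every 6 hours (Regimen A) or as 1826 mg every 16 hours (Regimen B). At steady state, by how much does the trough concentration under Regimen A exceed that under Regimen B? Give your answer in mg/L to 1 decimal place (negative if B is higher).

1.3 mg/L

Regimen A: f = (1/2)^(6/4) ≈ 0.3536; Cmin,ss = (747/225)·f/(1−f) ≈ 1.816 mg/L.
Regimen B: f = (1/2)^(16/4) ≈ 0.0625; Cmin,ss = (1826/225)·f/(1−f) ≈ 0.541 mg/L.
Difference ≈ 1.816 − 0.541 ≈ 1.275 mg/L.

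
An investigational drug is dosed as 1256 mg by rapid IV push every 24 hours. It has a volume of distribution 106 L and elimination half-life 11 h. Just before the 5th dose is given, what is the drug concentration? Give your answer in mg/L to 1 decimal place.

3.3 mg/L

f = (1/2)^(τ/t½) = (1/2)^(24/11) ≈ 0.2204.
C₀ = D/Vd = 1256/106 ≈ 11.849 mg/L.
Before the 5th dose, 4 doses have been given. Superposition: Cmin = C₀·(f + f² + … + f^4).
≈ 11.849 × (0.2204 + 0.0486 + 0.0107 + 0.0024) ≈ 11.849 × 0.2821 ≈ 3.343 mg/L.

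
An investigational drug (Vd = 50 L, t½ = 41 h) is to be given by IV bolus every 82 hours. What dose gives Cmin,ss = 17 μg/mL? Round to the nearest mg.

τ/t½ = 82/41 ≈ 2, so f = (1/2)^(82/41) ≈ 0.250000.
Cmin,ss = (D/Vd)·f/(1−f), so D = Cmin,ss·Vd·(1−f)/f.
D = 17 × 50 × (1−f)/f ≈ 17 × 50 × 3.00000 ≈ 2550.00 mg.

2550 mg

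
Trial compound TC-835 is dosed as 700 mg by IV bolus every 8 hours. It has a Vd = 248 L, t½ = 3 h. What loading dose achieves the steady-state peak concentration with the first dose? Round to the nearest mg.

f = (1/2)^(8/3) ≈ 0.157490; accumulation ratio R = 1/(1−f) ≈ 1.18693.
Loading dose to hit Cmax,ss on first dose: D_load = D_maint·R ≈ 700 × 1.18693 ≈ 830.85 mg.

831 mg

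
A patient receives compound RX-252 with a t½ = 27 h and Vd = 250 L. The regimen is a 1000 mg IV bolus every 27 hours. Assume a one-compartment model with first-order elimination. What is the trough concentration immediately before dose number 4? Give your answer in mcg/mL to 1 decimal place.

3.5 mcg/mL

f = (1/2)^(τ/t½) = (1/2)^(27/27) ≈ 0.5000.
C₀ = D/Vd = 1000/250 ≈ 4.000 mcg/mL.
Before the 4th dose, 3 doses have been given. Superposition: Cmin = C₀·(f + f² + … + f^3).
≈ 4.000 × (0.5000 + 0.2500 + 0.1250) ≈ 4.000 × 0.8750 ≈ 3.500 mcg/mL.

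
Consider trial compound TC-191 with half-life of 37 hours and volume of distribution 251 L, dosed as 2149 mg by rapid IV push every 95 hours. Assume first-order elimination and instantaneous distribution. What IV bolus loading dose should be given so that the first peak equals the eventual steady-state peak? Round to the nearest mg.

f = (1/2)^(95/37) ≈ 0.168688; accumulation ratio R = 1/(1−f) ≈ 1.20292.
Loading dose to hit Cmax,ss on first dose: D_load = D_maint·R ≈ 2149 × 1.20292 ≈ 2585.08 mg.

2585 mg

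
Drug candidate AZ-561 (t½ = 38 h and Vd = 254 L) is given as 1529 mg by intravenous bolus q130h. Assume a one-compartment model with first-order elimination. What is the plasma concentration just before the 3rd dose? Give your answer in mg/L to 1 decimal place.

0.6 mg/L

f = (1/2)^(τ/t½) = (1/2)^(130/38) ≈ 0.0934.
C₀ = D/Vd = 1529/254 ≈ 6.020 mg/L.
Before the 3rd dose, 2 doses have been given. Superposition: Cmin = C₀·(f + f²).
≈ 6.020 × (0.0934 + 0.0087) ≈ 6.020 × 0.1021 ≈ 0.615 mg/L.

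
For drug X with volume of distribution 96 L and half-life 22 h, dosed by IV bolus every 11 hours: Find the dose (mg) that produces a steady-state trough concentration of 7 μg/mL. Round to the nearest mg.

278 mg

τ/t½ = 11/22 ≈ 0.5, so f = (1/2)^(11/22) ≈ 0.707107.
Cmin,ss = (D/Vd)·f/(1−f), so D = Cmin,ss·Vd·(1−f)/f.
D = 7 × 96 × (1−f)/f ≈ 7 × 96 × 0.41421 ≈ 278.35 mg.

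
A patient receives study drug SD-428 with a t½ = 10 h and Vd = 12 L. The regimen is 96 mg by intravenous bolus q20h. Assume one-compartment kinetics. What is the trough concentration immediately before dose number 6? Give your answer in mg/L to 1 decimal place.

f = (1/2)^(τ/t½) = (1/2)^(20/10) ≈ 0.2500.
C₀ = D/Vd = 96/12 ≈ 8.000 mg/L.
Before the 6th dose, 5 doses have been given. Superposition: Cmin = C₀·(f + f² + … + f^5).
≈ 8.000 × (0.2500 + 0.0625 + 0.0156 + 0.0039 + 0.0010) ≈ 8.000 × 0.3330 ≈ 2.664 mg/L.

2.7 mg/L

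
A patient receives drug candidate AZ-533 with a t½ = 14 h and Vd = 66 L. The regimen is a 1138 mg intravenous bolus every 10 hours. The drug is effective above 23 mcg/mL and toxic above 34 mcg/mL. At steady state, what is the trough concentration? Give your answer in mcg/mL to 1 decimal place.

k = ln2/t½ = ln2/14 ≈ 0.049511 h⁻¹; fraction remaining f = e^(−kτ) = e^(−0.049511×10) ≈ 0.6095.
Accumulation ratio R = 1/(1 − f) ≈ 1/0.3905 ≈ 2.5608.
Single-dose peak C₀ = D/Vd = 1138/66 ≈ 17.242 mcg/mL.
Steady-state peak Cmax,ss = C₀·R ≈ 17.242 × 2.5608 ≈ 44.153 mcg/mL.
One interval later, Cmin,ss = Cmax,ss·e^(−kτ) ≈ 44.153 × 0.6095 ≈ 26.911 mcg/mL.
Trough 26.9 mcg/mL vs MEC 23 mcg/mL: adequate.

26.9 mcg/mL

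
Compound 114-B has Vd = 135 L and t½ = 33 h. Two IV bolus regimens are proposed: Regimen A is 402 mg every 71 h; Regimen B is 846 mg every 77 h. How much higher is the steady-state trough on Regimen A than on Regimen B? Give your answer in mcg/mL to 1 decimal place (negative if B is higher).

Regimen A: f = (1/2)^(71/33) ≈ 0.2251; Cmin,ss = (402/135)·f/(1−f) ≈ 0.865 mcg/mL.
Regimen B: f = (1/2)^(77/33) ≈ 0.1984; Cmin,ss = (846/135)·f/(1−f) ≈ 1.551 mcg/mL.
Difference ≈ 0.865 − 1.551 ≈ -0.686 mcg/mL.

-0.7 mcg/mL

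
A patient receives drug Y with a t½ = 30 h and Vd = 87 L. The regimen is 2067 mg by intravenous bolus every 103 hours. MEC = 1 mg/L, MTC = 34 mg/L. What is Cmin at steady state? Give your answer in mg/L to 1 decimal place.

Over one 103-h interval, 103/30 ≈ 3.4333 half-lives elapse, leaving f ≈ 0.0926 of each dose.
At steady state, accumulation factor R = 1/(1 − e^(−kτ)) ≈ 1.1020.
Single-dose peak C₀ = D/Vd = 2067/87 ≈ 23.759 mg/L.
Steady-state peak Cmax,ss = C₀·R ≈ 23.759 × 1.1020 ≈ 26.182 mg/L.
One interval later, Cmin,ss = Cmax,ss·e^(−kτ) ≈ 26.182 × 0.0926 ≈ 2.424 mg/L.
Trough 2.4 mg/L vs MEC 1 mg/L: adequate.

2.4 mg/L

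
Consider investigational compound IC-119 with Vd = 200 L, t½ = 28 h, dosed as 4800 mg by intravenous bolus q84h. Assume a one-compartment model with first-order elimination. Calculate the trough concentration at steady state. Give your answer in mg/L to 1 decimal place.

3.4 mg/L

The dosing interval is 3 half-lives, so f = 2^(−3) = 0.125.
At steady state, R = 1/(1 − 0.125) = 8/7.
Single-dose peak C₀ = D/Vd = 4800/200 = 24 mg/L.
Steady-state peak Cmax,ss = C₀·R = 24 × 8/7 ≈ 27.429 mg/L.
Steady-state trough Cmin,ss = Cmax,ss·f ≈ 27.429 × 0.125 ≈ 3.429 mg/L.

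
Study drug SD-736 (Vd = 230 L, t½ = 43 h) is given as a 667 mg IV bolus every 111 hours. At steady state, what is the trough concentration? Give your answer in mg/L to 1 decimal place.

0.6 mg/L

τ/t½ = 111/43 ≈ 2.5814, so fraction remaining f = (1/2)^(111/43) ≈ 0.1671.
Each bolus raises the concentration by D/Vd = 667/230 ≈ 2.900 mg/L.
Steady-state trough Cmin,ss = C₀·f/(1−f) ≈ 2.900 × 0.1671/0.8329 ≈ 0.582 mg/L.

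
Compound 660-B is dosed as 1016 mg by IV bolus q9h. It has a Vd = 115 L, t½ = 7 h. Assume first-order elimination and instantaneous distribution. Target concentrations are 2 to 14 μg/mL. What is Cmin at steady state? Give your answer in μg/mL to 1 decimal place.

6.1 μg/mL

τ/t½ = 9/7 ≈ 1.2857, so fraction remaining f = (1/2)^(9/7) ≈ 0.4102.
Each bolus raises the concentration by D/Vd = 1016/115 ≈ 8.835 μg/mL.
Steady-state trough Cmin,ss = C₀·f/(1−f) ≈ 8.835 × 0.4102/0.5898 ≈ 6.145 μg/mL.
Trough 6.1 μg/mL vs MEC 2 μg/mL: adequate.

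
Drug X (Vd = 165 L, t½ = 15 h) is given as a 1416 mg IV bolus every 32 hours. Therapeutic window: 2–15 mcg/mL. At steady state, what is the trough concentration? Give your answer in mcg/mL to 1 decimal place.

2.5 mcg/mL

τ/t½ = 32/15 ≈ 2.1333, so fraction remaining f = (1/2)^(32/15) ≈ 0.2279.
Accumulation ratio R = 1/(1 − f) ≈ 1/0.7721 ≈ 1.2952.
Single-dose peak C₀ = D/Vd = 1416/165 ≈ 8.582 mcg/mL.
Steady-state peak Cmax,ss = C₀·R ≈ 8.582 × 1.2952 ≈ 11.115 mcg/mL.
Steady-state trough Cmin,ss = Cmax,ss·f ≈ 11.115 × 0.2279 ≈ 2.533 mcg/mL.
Trough 2.5 mcg/mL vs MEC 2 mcg/mL: adequate.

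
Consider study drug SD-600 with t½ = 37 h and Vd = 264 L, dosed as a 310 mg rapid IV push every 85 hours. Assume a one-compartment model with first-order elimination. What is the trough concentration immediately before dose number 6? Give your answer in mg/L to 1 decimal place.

f = (1/2)^(τ/t½) = (1/2)^(85/37) ≈ 0.2034.
C₀ = D/Vd = 310/264 ≈ 1.174 mg/L.
Before the 6th dose, 5 doses have been given. Superposition: Cmin = C₀·(f + f² + … + f^5).
≈ 1.174 × (0.2034 + 0.0414 + 0.0084 + 0.0017 + 0.0003) ≈ 1.174 × 0.2552 ≈ 0.300 mg/L.

0.3 mg/L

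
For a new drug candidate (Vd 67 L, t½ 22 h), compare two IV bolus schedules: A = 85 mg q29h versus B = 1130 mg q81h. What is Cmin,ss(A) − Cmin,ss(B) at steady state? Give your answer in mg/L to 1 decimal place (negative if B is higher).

Regimen A: f = (1/2)^(29/22) ≈ 0.4010; Cmin,ss = (85/67)·f/(1−f) ≈ 0.849 mg/L.
Regimen B: f = (1/2)^(81/22) ≈ 0.0779; Cmin,ss = (1130/67)·f/(1−f) ≈ 1.425 mg/L.
Difference ≈ 0.849 − 1.425 ≈ -0.576 mg/L.

-0.6 mg/L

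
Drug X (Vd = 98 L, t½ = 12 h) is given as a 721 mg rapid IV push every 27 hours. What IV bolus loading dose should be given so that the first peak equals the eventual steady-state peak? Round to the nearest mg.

913 mg

f = (1/2)^(27/12) ≈ 0.210224; accumulation ratio R = 1/(1−f) ≈ 1.26618.
Loading dose to hit Cmax,ss on first dose: D_load = D_maint·R ≈ 721 × 1.26618 ≈ 912.92 mg.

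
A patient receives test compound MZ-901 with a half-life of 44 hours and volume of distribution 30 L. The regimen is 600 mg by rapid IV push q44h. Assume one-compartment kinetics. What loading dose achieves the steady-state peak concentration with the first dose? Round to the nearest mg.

1200 mg

f = (1/2)^(44/44) ≈ 0.500000; accumulation ratio R = 1/(1−f) ≈ 2.00000.
Loading dose to hit Cmax,ss on first dose: D_load = D_maint·R ≈ 600 × 2.00000 ≈ 1200.00 mg.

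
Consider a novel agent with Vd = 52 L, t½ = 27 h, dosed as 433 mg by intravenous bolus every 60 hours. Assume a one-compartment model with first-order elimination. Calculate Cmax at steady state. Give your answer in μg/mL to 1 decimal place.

10.6 μg/mL

k = ln2/t½ = ln2/27 ≈ 0.025672 h⁻¹; fraction remaining f = e^(−kτ) = e^(−0.025672×60) ≈ 0.2143.
Accumulation ratio R = 1/(1 − f) ≈ 1/0.7857 ≈ 1.2728.
Single-dose peak C₀ = D/Vd = 433/52 ≈ 8.327 μg/mL.
Steady-state peak Cmax,ss = C₀·R ≈ 8.327 × 1.2728 ≈ 10.599 μg/mL.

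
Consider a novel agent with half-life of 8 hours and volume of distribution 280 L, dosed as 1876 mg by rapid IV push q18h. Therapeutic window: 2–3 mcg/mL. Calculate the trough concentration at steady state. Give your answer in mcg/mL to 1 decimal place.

Over one 18-h interval, 18/8 ≈ 2.25 half-lives elapse, leaving f ≈ 0.2102 of each dose.
Each bolus raises the concentration by D/Vd = 1876/280 ≈ 6.700 mcg/mL.
Steady-state trough Cmin,ss = C₀·f/(1−f) ≈ 6.700 × 0.2102/0.7898 ≈ 1.783 mcg/mL.
Trough 1.8 mcg/mL vs MEC 2 mcg/mL: subtherapeutic.

1.8 mcg/mL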